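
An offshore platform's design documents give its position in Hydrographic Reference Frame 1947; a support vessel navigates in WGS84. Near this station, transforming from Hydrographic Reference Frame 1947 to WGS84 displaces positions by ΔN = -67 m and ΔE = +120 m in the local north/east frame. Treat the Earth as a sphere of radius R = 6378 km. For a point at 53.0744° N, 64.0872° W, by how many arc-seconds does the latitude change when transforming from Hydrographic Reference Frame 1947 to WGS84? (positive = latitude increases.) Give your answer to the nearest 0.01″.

Δφ = -2.17″

On a sphere of radius R, 1 rad of latitude = R, so Δφ = ΔN / R = -67.0 / 6378000 = -1.0505e-05 rad = -2.167″.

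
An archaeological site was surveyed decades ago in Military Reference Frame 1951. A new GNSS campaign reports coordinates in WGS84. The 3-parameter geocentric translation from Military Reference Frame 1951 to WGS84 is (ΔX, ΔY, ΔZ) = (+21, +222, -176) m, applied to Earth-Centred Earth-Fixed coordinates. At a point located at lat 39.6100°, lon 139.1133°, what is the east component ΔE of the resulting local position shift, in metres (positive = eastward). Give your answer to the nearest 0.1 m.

At φ = 39.6100°, λ = 139.1133°: sin φ = 0.637558, cos φ = 0.770402, sin λ = 0.654565, cos λ = -0.756005.
ΔE = −sin λ·ΔX + cos λ·ΔY = −(0.654565)·(21) + (-0.756005)·(222) = -181.58 m.

ΔE = -181.6 m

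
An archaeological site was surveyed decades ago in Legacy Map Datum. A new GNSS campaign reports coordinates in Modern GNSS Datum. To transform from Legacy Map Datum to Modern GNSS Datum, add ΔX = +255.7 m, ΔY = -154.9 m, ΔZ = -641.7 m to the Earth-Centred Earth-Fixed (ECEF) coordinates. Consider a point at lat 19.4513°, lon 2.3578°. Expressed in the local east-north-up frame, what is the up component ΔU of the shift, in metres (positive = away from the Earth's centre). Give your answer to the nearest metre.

ΔU = 21 m

The local up (radial) axis is (cos φ cos λ, cos φ sin λ, sin φ), giving ΔU = 240.902 − 6.009 − 213.690 = 21.20 m.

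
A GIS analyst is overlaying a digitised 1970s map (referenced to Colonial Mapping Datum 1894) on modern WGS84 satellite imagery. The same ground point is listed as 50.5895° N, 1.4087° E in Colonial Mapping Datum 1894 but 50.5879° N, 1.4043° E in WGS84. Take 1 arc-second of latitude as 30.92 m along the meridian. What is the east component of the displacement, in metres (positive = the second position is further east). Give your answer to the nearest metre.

ΔE = -311 m

Δφ = 50.5879° − 50.5895° = -0.0016°; Δλ = 1.4043° − 1.4087° = -0.0044°.
1° of latitude = 3600 × 30.92 = 111312 m.
ΔN = Δφ × 111312 = -178.1 m; ΔE = Δλ × 111312 × cos(50.5895°) = -0.0044 × 111312 × 0.634872 = -310.9 m.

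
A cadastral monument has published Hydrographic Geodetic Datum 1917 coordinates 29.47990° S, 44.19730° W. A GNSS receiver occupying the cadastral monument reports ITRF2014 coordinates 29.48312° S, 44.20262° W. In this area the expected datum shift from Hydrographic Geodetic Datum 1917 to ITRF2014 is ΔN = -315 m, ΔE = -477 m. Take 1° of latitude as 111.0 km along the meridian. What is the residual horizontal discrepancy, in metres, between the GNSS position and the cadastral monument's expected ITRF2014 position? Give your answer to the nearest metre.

56 m

Observed coordinate differences: Δφ = -0.00322°, Δλ = -0.00532°.
Converting to metres (1° lat = 111000 m, cos φ = 0.870528): observed ΔN = -357.4 m, observed ΔE = -514.1 m.
Subtracting the expected shift leaves a residual of -357.4 − (-315) = -42.4 m north and -514.1 − (-477) = -37.1 m east.
Residual distance = √((-42.4)² + (-37.1)²) = 56.3 m.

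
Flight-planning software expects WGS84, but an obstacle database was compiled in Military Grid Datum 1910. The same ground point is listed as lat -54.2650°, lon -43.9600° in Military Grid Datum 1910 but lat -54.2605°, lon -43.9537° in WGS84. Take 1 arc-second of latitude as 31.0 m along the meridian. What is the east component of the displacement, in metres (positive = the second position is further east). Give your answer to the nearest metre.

Δφ = -54.2605° − -54.2650° = +0.0045°; Δλ = -43.9537° − -43.9600° = +0.0063°.
1° of latitude = 3600 × 31.00 = 111600 m.
ΔN = Δφ × 111600 = 502.2 m; ΔE = Δλ × 111600 × cos(-54.2650°) = +0.0063 × 111600 × 0.584037 = 410.6 m.

ΔE = 411 m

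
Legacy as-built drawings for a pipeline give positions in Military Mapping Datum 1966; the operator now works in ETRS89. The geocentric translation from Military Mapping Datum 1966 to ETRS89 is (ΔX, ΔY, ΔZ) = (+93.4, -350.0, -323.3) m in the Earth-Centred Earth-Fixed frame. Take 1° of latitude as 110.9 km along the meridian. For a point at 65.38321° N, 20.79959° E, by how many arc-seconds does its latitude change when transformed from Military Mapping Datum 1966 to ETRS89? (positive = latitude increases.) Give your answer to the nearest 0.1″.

Δφ = -3.3″

sin φ = 0.909114, cos φ = 0.416547, sin λ = 0.355100, cos λ = 0.934828.
North component: ΔN = −sin φ cos λ·ΔX − sin φ sin λ·ΔY + cos φ·ΔZ = −(0.909114)(0.934828)(93.4) − (0.909114)(0.355100)(-350.0) + (0.416547)(-323.3) = -101.06 m.
1° of latitude spans 110900 m, so Δφ = -101.06 / 110900 × 3600 = -3.281″.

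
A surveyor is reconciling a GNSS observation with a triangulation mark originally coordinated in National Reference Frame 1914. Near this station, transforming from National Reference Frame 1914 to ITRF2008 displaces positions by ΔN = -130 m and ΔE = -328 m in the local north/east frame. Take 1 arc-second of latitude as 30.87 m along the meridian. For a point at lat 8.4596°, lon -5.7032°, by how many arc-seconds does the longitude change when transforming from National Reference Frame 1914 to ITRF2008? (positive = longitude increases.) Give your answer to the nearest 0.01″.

Δλ = -10.74″

At latitude 8.4596°, cos φ = 0.989120.
1″ of longitude at this latitude = 30.87 × cos φ = 30.5341 m, so Δλ = -328.0 / 30.5341 = -10.742″.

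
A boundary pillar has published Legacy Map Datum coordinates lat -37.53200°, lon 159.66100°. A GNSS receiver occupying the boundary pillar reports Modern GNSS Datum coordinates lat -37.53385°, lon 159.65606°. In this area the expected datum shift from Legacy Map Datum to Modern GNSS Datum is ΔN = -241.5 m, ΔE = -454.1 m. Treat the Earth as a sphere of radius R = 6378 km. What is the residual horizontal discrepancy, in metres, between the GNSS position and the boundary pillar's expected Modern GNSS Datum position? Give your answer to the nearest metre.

40 m

Observed coordinate differences: Δφ = -0.00185°, Δλ = -0.00494°.
Converting to metres (1° lat = 111317 m, cos φ = 0.793013): observed ΔN = -205.9 m, observed ΔE = -436.1 m.
Subtracting the expected shift leaves a residual of -205.9 − (-241.5) = 35.6 m north and -436.1 − (-454.1) = 18.0 m east.
Residual distance = √(35.6² + 18.0²) = 39.9 m.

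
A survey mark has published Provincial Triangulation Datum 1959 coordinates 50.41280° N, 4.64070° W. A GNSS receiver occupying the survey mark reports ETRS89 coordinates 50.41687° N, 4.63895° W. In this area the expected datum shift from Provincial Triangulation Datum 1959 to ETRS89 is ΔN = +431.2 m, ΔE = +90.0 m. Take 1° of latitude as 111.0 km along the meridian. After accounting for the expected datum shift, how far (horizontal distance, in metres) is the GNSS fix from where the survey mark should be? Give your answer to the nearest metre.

40 m

Observed coordinate differences: Δφ = +0.00407°, Δλ = +0.00175°.
Converting to metres (1° lat = 111000 m, cos φ = 0.637252): observed ΔN = 451.8 m, observed ΔE = 123.8 m.
Subtracting the expected shift leaves a residual of 451.8 − (431.2) = 20.6 m north and 123.8 − (90.0) = 33.8 m east.
Residual distance = √(20.6² + 33.8²) = 39.6 m.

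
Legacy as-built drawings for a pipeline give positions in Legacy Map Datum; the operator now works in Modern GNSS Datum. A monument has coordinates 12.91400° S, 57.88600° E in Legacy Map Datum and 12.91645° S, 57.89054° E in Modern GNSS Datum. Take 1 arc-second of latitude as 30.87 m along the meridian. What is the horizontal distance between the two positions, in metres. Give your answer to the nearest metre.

Δφ = -12.91645° − -12.91400° = -0.00245°; Δλ = 57.89054° − 57.88600° = +0.00454°.
1° of latitude = 3600 × 30.87 = 111132 m.
ΔN = Δφ × 111132 = -272.3 m; ΔE = Δλ × 111132 × cos(-12.91400°) = +0.00454 × 111132 × 0.974707 = 491.8 m.
Distance = √(ΔE² + ΔN²) = √(491.8² + (-272.3)²) = 562.1 m.

562 m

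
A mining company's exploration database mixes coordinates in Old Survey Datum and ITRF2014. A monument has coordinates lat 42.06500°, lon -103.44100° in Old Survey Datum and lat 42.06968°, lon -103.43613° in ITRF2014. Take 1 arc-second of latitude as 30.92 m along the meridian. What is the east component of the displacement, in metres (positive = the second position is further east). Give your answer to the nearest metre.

ΔE = 402 m

Δφ = 42.06968° − 42.06500° = +0.00468°; Δλ = -103.43613° − -103.44100° = +0.00487°.
1° of latitude = 3600 × 30.92 = 111312 m.
ΔN = Δφ × 111312 = 520.9 m; ΔE = Δλ × 111312 × cos(42.06500°) = +0.00487 × 111312 × 0.742385 = 402.4 m.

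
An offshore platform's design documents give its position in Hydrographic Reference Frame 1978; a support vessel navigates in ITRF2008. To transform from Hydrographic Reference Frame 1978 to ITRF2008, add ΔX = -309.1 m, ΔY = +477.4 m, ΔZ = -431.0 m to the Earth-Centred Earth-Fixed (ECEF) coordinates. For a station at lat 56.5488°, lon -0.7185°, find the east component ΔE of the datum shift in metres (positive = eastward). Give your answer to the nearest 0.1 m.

ΔE = 473.5 m

The local east axis at (φ, λ) is (−sin λ, cos λ, 0), so ΔE = −sin(-0.7185°)·(-309.1) + cos(-0.7185°)·477.4 = 473.49 m.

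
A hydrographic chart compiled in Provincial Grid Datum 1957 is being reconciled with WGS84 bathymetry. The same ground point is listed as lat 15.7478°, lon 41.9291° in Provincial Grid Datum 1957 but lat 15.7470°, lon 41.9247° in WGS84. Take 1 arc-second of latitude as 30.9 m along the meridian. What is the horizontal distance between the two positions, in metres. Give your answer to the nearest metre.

Δφ = 15.7470° − 15.7478° = -0.0008°; Δλ = 41.9247° − 41.9291° = -0.0044°.
1° of latitude = 3600 × 30.90 = 111240 m.
ΔN = Δφ × 111240 = -89.0 m; ΔE = Δλ × 111240 × cos(15.7478°) = -0.0044 × 111240 × 0.962466 = -471.1 m.
Distance = √(ΔE² + ΔN²) = √((-471.1)² + (-89.0)²) = 479.4 m.

479 m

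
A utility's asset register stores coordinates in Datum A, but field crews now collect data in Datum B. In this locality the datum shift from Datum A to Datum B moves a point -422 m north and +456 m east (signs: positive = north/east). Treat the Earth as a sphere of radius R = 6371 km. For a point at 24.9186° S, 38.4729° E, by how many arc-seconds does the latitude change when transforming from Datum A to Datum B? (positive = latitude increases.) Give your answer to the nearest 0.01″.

Δφ = -13.66″

On a sphere of radius R, 1 rad of latitude = R, so Δφ = ΔN / R = -422.0 / 6371000 = -6.6238e-05 rad = -13.662″.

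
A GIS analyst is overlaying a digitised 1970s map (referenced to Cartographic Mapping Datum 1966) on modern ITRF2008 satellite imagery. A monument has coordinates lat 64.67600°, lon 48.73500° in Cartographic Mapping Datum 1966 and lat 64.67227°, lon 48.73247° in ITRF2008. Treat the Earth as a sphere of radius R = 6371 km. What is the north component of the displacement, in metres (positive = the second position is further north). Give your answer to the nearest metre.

Δφ = 64.67227° − 64.67600° = -0.00373°; Δλ = 48.73247° − 48.73500° = -0.00253°.
1° along a meridian = πR/180 = 111195 m.
ΔN = Δφ × 111195 = -414.8 m; ΔE = Δλ × 111195 × cos(64.67600°) = -0.00253 × 111195 × 0.427737 = -120.3 m.

ΔN = -415 m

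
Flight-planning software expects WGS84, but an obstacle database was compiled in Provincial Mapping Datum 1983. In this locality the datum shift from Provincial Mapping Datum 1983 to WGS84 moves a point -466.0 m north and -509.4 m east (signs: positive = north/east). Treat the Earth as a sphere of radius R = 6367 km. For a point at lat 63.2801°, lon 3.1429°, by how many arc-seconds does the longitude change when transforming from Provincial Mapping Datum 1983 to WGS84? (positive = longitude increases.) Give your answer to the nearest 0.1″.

At latitude 63.2801°, cos φ = 0.449629.
One radian of longitude at latitude φ spans R cos φ, so Δλ = ΔE / (R cos φ) = -509.4 / (6367000 × 0.449629) = -1.7794e-04 rad = -36.702″.

Δλ = -36.7″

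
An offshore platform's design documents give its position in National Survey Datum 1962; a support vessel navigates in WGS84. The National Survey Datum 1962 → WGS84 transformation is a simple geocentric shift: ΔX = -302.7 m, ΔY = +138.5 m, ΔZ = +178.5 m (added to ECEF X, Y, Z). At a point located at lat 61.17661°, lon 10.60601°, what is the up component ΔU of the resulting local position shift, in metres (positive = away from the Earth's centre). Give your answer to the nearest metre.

ΔU = 25 m

The local up (radial) axis is (cos φ cos λ, cos φ sin λ, sin φ), giving ΔU = -143.442 + 12.290 + 156.386 = 25.23 m.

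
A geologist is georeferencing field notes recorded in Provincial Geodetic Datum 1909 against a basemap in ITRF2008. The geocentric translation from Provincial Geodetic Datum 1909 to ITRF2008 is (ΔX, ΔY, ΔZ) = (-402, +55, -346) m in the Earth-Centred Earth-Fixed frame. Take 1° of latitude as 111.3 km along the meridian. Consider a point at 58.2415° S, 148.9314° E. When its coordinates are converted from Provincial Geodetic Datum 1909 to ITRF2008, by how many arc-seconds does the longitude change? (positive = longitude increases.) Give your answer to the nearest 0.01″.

Δλ = 9.85″

sin φ = -0.850274, cos φ = 0.526340, sin λ = 0.516064, cos λ = -0.856550.
East component: ΔE = −sin λ·ΔX + cos λ·ΔY = −(0.516064)(-402) + (-0.856550)(55) = 160.35 m.
1° of latitude spans 111300 m; at latitude φ, 1° of longitude spans that × cos φ = 58581.6 m, so Δλ = 160.35 / 58581.6 × 3600 = 9.854″.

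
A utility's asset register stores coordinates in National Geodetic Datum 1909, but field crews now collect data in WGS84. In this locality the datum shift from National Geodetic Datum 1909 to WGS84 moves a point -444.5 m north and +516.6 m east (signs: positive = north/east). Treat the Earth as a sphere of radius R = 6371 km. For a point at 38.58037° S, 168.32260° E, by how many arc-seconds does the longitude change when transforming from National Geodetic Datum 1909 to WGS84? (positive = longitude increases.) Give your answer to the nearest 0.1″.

At latitude -38.58037°, cos φ = 0.781734.
One radian of longitude at latitude φ spans R cos φ, so Δλ = ΔE / (R cos φ) = 516.6 / (6371000 × 0.781734) = 1.0373e-04 rad = 21.395″.

Δλ = 21.4″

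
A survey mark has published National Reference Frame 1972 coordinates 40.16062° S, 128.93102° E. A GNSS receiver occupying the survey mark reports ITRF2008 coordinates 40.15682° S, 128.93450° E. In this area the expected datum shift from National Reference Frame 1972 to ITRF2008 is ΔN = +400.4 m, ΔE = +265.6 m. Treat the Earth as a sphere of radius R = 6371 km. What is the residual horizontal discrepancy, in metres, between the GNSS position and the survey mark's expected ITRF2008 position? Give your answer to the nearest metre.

Observed coordinate differences: Δφ = +0.00380°, Δλ = +0.00348°.
Converting to metres (1° lat = 111195 m, cos φ = 0.764239): observed ΔN = 422.5 m, observed ΔE = 295.7 m.
Subtracting the expected shift leaves a residual of 422.5 − (400.4) = 22.1 m north and 295.7 − (265.6) = 30.1 m east.
Residual distance = √(22.1² + 30.1²) = 37.4 m.

37 m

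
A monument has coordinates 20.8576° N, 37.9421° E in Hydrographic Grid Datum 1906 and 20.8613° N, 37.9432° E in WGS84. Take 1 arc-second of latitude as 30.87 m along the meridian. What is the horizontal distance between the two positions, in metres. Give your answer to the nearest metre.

Δφ = 20.8613° − 20.8576° = +0.0037°; Δλ = 37.9432° − 37.9421° = +0.0011°.
1° of latitude = 3600 × 30.87 = 111132 m.
ΔN = Δφ × 111132 = 411.2 m; ΔE = Δλ × 111132 × cos(20.8576°) = +0.0011 × 111132 × 0.934468 = 114.2 m.
Distance = √(ΔE² + ΔN²) = √(114.2² + 411.2²) = 426.8 m.

427 m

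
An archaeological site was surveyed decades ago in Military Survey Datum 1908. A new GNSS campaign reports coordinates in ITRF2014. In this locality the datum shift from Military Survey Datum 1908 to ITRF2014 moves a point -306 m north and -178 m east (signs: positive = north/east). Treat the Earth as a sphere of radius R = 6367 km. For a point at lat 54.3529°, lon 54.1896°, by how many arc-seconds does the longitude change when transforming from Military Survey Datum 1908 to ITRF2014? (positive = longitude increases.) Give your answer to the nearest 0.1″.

At latitude 54.3529°, cos φ = 0.582791.
One radian of longitude at latitude φ spans R cos φ, so Δλ = ΔE / (R cos φ) = -178.0 / (6367000 × 0.582791) = -4.7970e-05 rad = -9.895″.

Δλ = -9.9″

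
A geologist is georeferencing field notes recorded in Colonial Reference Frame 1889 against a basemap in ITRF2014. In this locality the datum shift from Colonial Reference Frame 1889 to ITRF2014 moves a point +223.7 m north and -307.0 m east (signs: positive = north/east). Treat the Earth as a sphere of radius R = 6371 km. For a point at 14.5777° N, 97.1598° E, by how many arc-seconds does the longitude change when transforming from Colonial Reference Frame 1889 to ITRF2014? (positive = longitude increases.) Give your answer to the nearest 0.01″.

At latitude 14.5777°, cos φ = 0.967807.
One radian of longitude at latitude φ spans R cos φ, so Δλ = ΔE / (R cos φ) = -307.0 / (6371000 × 0.967807) = -4.9790e-05 rad = -10.270″.

Δλ = -10.27″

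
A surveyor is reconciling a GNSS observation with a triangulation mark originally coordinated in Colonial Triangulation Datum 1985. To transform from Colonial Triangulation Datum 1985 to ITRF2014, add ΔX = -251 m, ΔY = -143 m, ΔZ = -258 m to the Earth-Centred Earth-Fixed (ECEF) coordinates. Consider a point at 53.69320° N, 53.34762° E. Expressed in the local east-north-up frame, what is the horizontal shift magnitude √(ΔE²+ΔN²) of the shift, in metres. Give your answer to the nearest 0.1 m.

At φ = 53.69320°, λ = 53.34762°: sin φ = 0.805858, cos φ = 0.592109, sin λ = 0.802272, cos λ = 0.596959.
ΔE = −sin λ·ΔX + cos λ·ΔY = −(0.802272)·(-251) + (0.596959)·(-143) = 116.01 m.
ΔN = −sin φ cos λ·ΔX − sin φ sin λ·ΔY + cos φ·ΔZ = −(0.805858)(0.596959)(-251) − (0.805858)(0.802272)(-143) + (0.592109)(-258) = 60.43 m.
Horizontal magnitude = √(ΔE² + ΔN²) = √(116.01² + 60.43²) = 130.80 m.

130.8 m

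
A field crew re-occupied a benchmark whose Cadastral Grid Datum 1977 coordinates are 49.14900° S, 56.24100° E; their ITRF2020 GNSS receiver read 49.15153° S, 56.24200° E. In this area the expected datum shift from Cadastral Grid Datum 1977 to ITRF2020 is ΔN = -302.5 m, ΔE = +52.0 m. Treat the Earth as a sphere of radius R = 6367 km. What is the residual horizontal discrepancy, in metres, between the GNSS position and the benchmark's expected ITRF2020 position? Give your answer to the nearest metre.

Observed coordinate differences: Δφ = -0.00253°, Δλ = +0.00100°.
Converting to metres (1° lat = 111125 m, cos φ = 0.654094): observed ΔN = -281.1 m, observed ΔE = 72.7 m.
Subtracting the expected shift leaves a residual of -281.1 − (-302.5) = 21.4 m north and 72.7 − (52.0) = 20.7 m east.
Residual distance = √(21.4² + 20.7²) = 29.7 m.

30 m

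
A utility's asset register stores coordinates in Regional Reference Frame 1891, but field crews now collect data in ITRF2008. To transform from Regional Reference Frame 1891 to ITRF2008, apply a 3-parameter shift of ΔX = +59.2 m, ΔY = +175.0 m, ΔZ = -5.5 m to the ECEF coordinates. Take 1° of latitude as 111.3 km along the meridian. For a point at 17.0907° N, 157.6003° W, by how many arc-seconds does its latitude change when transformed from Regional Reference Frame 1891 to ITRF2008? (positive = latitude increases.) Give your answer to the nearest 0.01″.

Δφ = 0.98″

sin φ = 0.293885, cos φ = 0.955841, sin λ = -0.381066, cos λ = -0.924548.
North component: ΔN = −sin φ cos λ·ΔX − sin φ sin λ·ΔY + cos φ·ΔZ = −(0.293885)(-0.924548)(59.2) − (0.293885)(-0.381066)(175.0) + (0.955841)(-5.5) = 30.43 m.
1° of latitude spans 111300 m, so Δφ = 30.43 / 111300 × 3600 = 0.984″.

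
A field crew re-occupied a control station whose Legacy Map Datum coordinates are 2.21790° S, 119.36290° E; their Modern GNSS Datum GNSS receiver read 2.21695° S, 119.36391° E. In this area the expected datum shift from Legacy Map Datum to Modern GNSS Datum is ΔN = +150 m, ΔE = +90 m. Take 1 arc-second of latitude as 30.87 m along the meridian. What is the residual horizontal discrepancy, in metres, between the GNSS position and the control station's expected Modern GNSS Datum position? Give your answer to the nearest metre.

Observed coordinate differences: Δφ = +0.00095°, Δλ = +0.00101°.
Converting to metres (1° lat = 111132 m, cos φ = 0.999251): observed ΔN = 105.6 m, observed ΔE = 112.2 m.
Subtracting the expected shift leaves a residual of 105.6 − (150) = -44.4 m north and 112.2 − (90) = 22.2 m east.
Residual distance = √((-44.4)² + 22.2²) = 49.6 m.

50 m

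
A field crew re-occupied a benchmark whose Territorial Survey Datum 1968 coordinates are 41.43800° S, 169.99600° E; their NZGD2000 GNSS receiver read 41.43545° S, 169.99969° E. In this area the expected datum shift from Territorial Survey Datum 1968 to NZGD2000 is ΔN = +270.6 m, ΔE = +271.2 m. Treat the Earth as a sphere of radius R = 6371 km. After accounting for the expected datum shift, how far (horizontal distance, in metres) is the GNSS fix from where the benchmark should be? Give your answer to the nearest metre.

Observed coordinate differences: Δφ = +0.00255°, Δλ = +0.00369°.
Converting to metres (1° lat = 111195 m, cos φ = 0.749672): observed ΔN = 283.5 m, observed ΔE = 307.6 m.
Subtracting the expected shift leaves a residual of 283.5 − (270.6) = 12.9 m north and 307.6 − (271.2) = 36.4 m east.
Residual distance = √(12.9² + 36.4²) = 38.6 m.

39 m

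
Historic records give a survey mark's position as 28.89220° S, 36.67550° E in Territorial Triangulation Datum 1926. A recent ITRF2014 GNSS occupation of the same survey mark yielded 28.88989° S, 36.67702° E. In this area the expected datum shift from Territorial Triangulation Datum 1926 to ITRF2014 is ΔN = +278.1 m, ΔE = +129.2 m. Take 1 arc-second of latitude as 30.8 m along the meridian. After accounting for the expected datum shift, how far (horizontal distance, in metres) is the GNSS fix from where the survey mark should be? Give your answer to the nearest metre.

29 m

Observed coordinate differences: Δφ = +0.00231°, Δλ = +0.00152°.
Converting to metres (1° lat = 110880 m, cos φ = 0.875530): observed ΔN = 256.1 m, observed ΔE = 147.6 m.
Subtracting the expected shift leaves a residual of 256.1 − (278.1) = -22.0 m north and 147.6 − (129.2) = 18.4 m east.
Residual distance = √((-22.0)² + 18.4²) = 28.6 m.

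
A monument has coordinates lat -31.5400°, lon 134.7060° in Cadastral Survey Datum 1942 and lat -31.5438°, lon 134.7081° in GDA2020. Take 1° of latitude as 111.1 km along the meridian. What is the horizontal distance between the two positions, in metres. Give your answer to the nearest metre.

Δφ = -31.5438° − -31.5400° = -0.0038°; Δλ = 134.7081° − 134.7060° = +0.0021°.
ΔN = Δφ × 111100 = -422.2 m; ΔE = Δλ × 111100 × cos(-31.5400°) = +0.0021 × 111100 × 0.852275 = 198.8 m.
Distance = √(ΔE² + ΔN²) = √(198.8² + (-422.2)²) = 466.7 m.

467 m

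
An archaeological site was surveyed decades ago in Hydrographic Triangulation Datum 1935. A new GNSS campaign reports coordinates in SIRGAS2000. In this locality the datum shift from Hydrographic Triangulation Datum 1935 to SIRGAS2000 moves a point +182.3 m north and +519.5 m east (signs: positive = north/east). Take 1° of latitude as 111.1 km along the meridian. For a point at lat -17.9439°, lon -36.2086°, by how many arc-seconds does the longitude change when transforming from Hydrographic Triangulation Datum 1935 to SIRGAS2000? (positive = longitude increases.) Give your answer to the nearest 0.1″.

At latitude -17.9439°, cos φ = 0.951359.
1° of longitude at this latitude = 111.1 × cos φ = 105.70 km, so Δλ = 519.5 / 105695.9 = 0.0049150° = 17.694″.

Δλ = 17.7″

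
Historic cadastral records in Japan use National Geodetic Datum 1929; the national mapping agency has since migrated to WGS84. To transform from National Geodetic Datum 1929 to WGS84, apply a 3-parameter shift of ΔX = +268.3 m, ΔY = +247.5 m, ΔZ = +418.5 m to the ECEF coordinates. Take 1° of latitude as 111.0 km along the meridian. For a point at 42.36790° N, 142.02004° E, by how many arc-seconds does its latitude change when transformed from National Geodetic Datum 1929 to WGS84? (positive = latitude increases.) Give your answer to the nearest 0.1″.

sin φ = 0.673889, cos φ = 0.738833, sin λ = 0.615386, cos λ = -0.788226.
North component: ΔN = −sin φ cos λ·ΔX − sin φ sin λ·ΔY + cos φ·ΔZ = −(0.673889)(-0.788226)(268.3) − (0.673889)(0.615386)(247.5) + (0.738833)(418.5) = 349.08 m.
1° of latitude spans 111000 m, so Δφ = 349.08 / 111000 × 3600 = 11.321″.

Δφ = 11.3″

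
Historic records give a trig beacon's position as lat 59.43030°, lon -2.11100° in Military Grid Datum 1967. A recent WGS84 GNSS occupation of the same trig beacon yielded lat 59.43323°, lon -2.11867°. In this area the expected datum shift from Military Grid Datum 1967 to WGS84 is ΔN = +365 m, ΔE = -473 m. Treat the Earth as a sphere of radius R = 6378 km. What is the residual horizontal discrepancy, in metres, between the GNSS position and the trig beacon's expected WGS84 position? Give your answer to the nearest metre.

55 m

Observed coordinate differences: Δφ = +0.00293°, Δλ = -0.00767°.
Converting to metres (1° lat = 111317 m, cos φ = 0.508586): observed ΔN = 326.2 m, observed ΔE = -434.2 m.
Subtracting the expected shift leaves a residual of 326.2 − (365) = -38.8 m north and -434.2 − (-473) = 38.8 m east.
Residual distance = √((-38.8)² + 38.8²) = 54.9 m.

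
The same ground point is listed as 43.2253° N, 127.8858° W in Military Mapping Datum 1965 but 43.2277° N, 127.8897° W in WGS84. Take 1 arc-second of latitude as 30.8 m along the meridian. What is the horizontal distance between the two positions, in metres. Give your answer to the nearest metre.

412 m

Δφ = 43.2277° − 43.2253° = +0.0024°; Δλ = -127.8897° − -127.8858° = -0.0039°.
1° of latitude = 3600 × 30.80 = 110880 m.
ΔN = Δφ × 110880 = 266.1 m; ΔE = Δλ × 110880 × cos(43.2253°) = -0.0039 × 110880 × 0.728666 = -315.1 m.
Distance = √(ΔE² + ΔN²) = √((-315.1)² + 266.1²) = 412.4 m.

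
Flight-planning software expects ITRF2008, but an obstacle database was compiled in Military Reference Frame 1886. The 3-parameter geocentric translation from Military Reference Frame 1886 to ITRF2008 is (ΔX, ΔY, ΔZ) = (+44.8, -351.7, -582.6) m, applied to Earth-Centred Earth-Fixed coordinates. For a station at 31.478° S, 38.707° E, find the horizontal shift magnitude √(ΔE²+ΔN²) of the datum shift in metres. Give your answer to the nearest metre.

666 m

At φ = -31.478°, λ = 38.707°: sin φ = -0.522171, cos φ = 0.852841, sin λ = 0.625338, cos λ = 0.780354.
ΔE = −sin λ·ΔX + cos λ·ΔY = −(0.625338)·(44.8) + (0.780354)·(-351.7) = -302.47 m.
ΔN = −sin φ cos λ·ΔX − sin φ sin λ·ΔY + cos φ·ΔZ = −(-0.522171)(0.780354)(44.8) − (-0.522171)(0.625338)(-351.7) + (0.852841)(-582.6) = -593.45 m.
Horizontal magnitude = √(ΔE² + ΔN²) = √((-302.47)² + (-593.45)²) = 666.09 m.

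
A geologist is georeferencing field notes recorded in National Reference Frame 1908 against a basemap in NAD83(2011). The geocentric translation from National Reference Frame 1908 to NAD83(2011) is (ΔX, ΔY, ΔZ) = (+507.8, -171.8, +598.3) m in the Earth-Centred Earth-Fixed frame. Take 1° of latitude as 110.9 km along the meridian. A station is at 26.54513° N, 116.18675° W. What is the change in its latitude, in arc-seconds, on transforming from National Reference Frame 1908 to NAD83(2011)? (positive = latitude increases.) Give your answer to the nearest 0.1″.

sin φ = 0.446903, cos φ = 0.894583, sin λ = -0.897360, cos λ = -0.441298.
North component: ΔN = −sin φ cos λ·ΔX − sin φ sin λ·ΔY + cos φ·ΔZ = −(0.446903)(-0.441298)(507.8) − (0.446903)(-0.897360)(-171.8) + (0.894583)(598.3) = 566.48 m.
1° of latitude spans 110900 m, so Δφ = 566.48 / 110900 × 3600 = 18.389″.

Δφ = 18.4″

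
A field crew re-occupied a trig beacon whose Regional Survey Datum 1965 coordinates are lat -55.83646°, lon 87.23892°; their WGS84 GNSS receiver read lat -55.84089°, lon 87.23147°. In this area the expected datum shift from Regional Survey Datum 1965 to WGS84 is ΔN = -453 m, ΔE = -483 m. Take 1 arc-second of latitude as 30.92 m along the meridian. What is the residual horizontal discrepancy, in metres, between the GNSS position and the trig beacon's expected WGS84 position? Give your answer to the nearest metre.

44 m

Observed coordinate differences: Δφ = -0.00443°, Δλ = -0.00745°.
Converting to metres (1° lat = 111312 m, cos φ = 0.561557): observed ΔN = -493.1 m, observed ΔE = -465.7 m.
Subtracting the expected shift leaves a residual of -493.1 − (-453) = -40.1 m north and -465.7 − (-483) = 17.3 m east.
Residual distance = √((-40.1)² + 17.3²) = 43.7 m.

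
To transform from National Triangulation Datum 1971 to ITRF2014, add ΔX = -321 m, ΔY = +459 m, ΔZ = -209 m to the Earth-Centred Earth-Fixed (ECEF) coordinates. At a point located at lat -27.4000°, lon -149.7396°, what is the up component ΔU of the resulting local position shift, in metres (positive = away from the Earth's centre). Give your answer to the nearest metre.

ΔU = 137 m

At φ = -27.4000°, λ = -149.7396°: sin φ = -0.460200, cos φ = 0.887815, sin λ = -0.503931, cos λ = -0.863744.
ΔU = cos φ cos λ·ΔX + cos φ sin λ·ΔY + sin φ·ΔZ = (0.887815)(-0.863744)(-321) + (0.887815)(-0.503931)(459) + (-0.460200)(-209) = 136.98 m.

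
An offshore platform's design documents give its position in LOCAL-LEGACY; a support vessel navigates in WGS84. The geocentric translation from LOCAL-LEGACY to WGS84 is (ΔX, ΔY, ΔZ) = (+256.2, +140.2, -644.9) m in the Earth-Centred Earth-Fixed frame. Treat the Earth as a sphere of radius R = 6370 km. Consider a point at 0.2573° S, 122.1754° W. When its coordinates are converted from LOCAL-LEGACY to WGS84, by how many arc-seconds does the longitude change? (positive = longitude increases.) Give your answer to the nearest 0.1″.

Δλ = 4.6″

sin φ = -0.004491, cos φ = 0.999990, sin λ = -0.846422, cos λ = -0.532513.
East component: ΔE = −sin λ·ΔX + cos λ·ΔY = −(-0.846422)(256.2) + (-0.532513)(140.2) = 142.19 m.
1° of latitude spans πR/180 = 111177 m; at latitude φ, 1° of longitude spans that × cos φ = 111176.4 m, so Δλ = 142.19 / 111176.4 × 3600 = 4.604″.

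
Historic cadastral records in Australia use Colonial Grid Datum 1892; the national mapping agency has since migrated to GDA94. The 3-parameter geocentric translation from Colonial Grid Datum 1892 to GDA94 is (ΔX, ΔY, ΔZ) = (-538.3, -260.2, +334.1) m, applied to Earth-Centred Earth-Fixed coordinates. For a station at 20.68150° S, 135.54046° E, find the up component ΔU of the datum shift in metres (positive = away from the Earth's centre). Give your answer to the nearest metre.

ΔU = 71 m

The local up (radial) axis is (cos φ cos λ, cos φ sin λ, sin φ), giving ΔU = 359.450 − 170.501 − 117.995 = 70.95 m.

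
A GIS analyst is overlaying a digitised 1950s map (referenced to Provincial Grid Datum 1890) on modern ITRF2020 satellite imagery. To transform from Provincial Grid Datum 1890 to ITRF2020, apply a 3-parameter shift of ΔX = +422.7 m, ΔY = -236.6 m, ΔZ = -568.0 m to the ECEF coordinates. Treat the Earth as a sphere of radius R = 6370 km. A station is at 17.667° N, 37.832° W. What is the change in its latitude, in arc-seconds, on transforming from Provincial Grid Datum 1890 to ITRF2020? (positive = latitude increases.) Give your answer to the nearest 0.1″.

Δφ = -22.2″

sin φ = 0.303484, cos φ = 0.952836, sin λ = -0.613348, cos λ = 0.789813.
North component: ΔN = −sin φ cos λ·ΔX − sin φ sin λ·ΔY + cos φ·ΔZ = −(0.303484)(0.789813)(422.7) − (0.303484)(-0.613348)(-236.6) + (0.952836)(-568.0) = -686.57 m.
1° of latitude spans πR/180 = 111177 m, so Δφ = -686.57 / 111177 × 3600 = -22.232″.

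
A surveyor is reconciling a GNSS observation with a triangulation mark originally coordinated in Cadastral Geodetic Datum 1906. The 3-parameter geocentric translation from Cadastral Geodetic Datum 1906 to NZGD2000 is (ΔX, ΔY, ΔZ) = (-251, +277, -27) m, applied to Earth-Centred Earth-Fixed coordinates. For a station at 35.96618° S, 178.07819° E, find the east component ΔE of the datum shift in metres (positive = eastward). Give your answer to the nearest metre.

ΔE = -268 m

The local east axis at (φ, λ) is (−sin λ, cos λ, 0), so ΔE = −sin(178.07819°)·(-251) + cos(178.07819°)·277 = -268.43 m.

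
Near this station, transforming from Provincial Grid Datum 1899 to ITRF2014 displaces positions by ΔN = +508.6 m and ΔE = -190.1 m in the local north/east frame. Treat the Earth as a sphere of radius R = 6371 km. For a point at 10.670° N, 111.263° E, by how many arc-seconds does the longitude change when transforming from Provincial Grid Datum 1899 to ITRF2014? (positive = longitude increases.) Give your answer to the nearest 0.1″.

At latitude 10.670°, cos φ = 0.982710.
One radian of longitude at latitude φ spans R cos φ, so Δλ = ΔE / (R cos φ) = -190.1 / (6371000 × 0.982710) = -3.0363e-05 rad = -6.263″.

Δλ = -6.3″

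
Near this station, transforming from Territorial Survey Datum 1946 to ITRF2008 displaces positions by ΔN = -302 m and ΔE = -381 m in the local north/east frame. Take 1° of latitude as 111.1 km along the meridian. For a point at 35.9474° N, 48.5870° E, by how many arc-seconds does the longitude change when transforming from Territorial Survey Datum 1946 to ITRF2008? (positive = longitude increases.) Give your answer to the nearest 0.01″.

At latitude 35.9474°, cos φ = 0.809556.
1° of longitude at this latitude = 111.1 × cos φ = 89.94 km, so Δλ = -381.0 / 89941.7 = -0.0042361° = -15.250″.

Δλ = -15.25″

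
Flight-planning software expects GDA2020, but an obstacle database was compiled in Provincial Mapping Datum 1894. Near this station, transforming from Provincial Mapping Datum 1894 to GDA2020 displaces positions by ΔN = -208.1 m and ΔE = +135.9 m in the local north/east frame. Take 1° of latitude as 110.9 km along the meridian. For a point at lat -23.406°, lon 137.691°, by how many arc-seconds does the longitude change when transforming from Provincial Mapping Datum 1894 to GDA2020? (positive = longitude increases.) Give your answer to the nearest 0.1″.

Δλ = 4.8″

At latitude -23.406°, cos φ = 0.917713.
1° of longitude at this latitude = 110.9 × cos φ = 101.77 km, so Δλ = 135.9 / 101774.4 = 0.0013353° = 4.807″.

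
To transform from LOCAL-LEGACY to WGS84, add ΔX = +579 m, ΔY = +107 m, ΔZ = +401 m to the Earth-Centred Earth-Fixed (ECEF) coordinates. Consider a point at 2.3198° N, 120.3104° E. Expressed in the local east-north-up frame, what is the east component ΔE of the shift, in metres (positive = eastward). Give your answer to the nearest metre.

ΔE = -554 m

At φ = 2.3198°, λ = 120.3104°: sin φ = 0.040477, cos φ = 0.999180, sin λ = 0.863304, cos λ = -0.504684.
ΔE = −sin λ·ΔX + cos λ·ΔY = −(0.863304)·(579) + (-0.504684)·(107) = -553.85 m.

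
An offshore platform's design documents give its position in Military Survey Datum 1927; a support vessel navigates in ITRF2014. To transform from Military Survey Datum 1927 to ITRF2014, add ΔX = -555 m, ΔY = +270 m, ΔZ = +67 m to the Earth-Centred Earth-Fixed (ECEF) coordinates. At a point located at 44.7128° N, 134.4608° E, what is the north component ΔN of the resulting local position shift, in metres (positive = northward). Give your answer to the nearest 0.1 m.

ΔN = -361.5 m

At φ = 44.7128°, λ = 134.4608°: sin φ = 0.703553, cos φ = 0.710642, sin λ = 0.713730, cos λ = -0.700421.
ΔN = −sin φ cos λ·ΔX − sin φ sin λ·ΔY + cos φ·ΔZ = −(0.703553)(-0.700421)(-555) − (0.703553)(0.713730)(270) + (0.710642)(67) = -361.46 m.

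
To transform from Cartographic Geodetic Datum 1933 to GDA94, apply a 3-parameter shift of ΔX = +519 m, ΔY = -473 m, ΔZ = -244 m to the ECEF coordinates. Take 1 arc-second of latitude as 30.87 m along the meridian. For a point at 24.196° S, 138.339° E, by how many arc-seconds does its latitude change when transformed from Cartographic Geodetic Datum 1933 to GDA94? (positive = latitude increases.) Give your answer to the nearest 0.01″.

Δφ = -16.53″

sin φ = -0.409859, cos φ = 0.912149, sin λ = 0.664722, cos λ = -0.747091.
North component: ΔN = −sin φ cos λ·ΔX − sin φ sin λ·ΔY + cos φ·ΔZ = −(-0.409859)(-0.747091)(519) − (-0.409859)(0.664722)(-473) + (0.912149)(-244) = -510.35 m.
1° of latitude spans 3600 × 30.87 = 111132 m, so Δφ = -510.35 / 111132 × 3600 = -16.532″.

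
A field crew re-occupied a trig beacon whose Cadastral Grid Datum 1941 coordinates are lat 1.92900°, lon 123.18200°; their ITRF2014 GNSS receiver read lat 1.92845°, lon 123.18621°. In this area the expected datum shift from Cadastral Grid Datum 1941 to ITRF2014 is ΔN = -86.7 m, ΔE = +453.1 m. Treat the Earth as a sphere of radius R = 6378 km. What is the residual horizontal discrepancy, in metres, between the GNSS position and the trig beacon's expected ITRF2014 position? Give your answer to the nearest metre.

Observed coordinate differences: Δφ = -0.00055°, Δλ = +0.00421°.
Converting to metres (1° lat = 111317 m, cos φ = 0.999433): observed ΔN = -61.2 m, observed ΔE = 468.4 m.
Subtracting the expected shift leaves a residual of -61.2 − (-86.7) = 25.5 m north and 468.4 − (453.1) = 15.3 m east.
Residual distance = √(25.5² + 15.3²) = 29.7 m.

30 m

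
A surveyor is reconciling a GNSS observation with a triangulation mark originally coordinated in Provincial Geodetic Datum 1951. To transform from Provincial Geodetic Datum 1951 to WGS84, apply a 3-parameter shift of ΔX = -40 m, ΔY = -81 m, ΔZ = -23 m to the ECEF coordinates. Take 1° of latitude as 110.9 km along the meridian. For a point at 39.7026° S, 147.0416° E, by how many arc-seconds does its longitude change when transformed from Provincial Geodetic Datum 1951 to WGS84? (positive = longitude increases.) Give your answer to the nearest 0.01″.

sin φ = -0.638803, cos φ = 0.769371, sin λ = 0.544030, cos λ = -0.839066.
East component: ΔE = −sin λ·ΔX + cos λ·ΔY = −(0.544030)(-40) + (-0.839066)(-81) = 89.73 m.
1° of latitude spans 110900 m; at latitude φ, 1° of longitude spans that × cos φ = 85323.2 m, so Δλ = 89.73 / 85323.2 × 3600 = 3.786″.

Δλ = 3.79″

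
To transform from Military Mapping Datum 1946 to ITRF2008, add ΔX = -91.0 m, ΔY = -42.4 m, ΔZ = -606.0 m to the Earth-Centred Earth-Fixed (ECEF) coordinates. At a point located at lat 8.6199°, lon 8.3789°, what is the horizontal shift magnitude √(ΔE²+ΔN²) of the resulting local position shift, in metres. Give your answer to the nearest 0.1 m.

585.4 m

The local east axis at (φ, λ) is (−sin λ, cos λ, 0), so ΔE = −sin(8.3789°)·(-91.0) + cos(8.3789°)·(-42.4) = -28.69 m.
The local north axis is (−sin φ cos λ, −sin φ sin λ, cos φ), giving ΔN = 13.493 + 0.926 − 599.155 = -584.74 m.
Horizontal magnitude = √(ΔE² + ΔN²) = √((-28.69)² + (-584.74)²) = 585.44 m.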